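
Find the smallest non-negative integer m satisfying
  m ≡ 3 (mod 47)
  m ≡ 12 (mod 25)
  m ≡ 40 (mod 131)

The moduli are pairwise coprime; N = 47·25·131 = 153925.
N/47 = 3275; 3275 ≡ 32 (mod 47); 32·25 ≡ 1, so inverse 25.
N/25 = 6157; 6157 ≡ 7 (mod 25); 7·18 ≡ 1, so inverse 18.
N/131 = 1175; 1175 ≡ 127 (mod 131); 127·98 ≡ 1, so inverse 98.
m ≡ 3·3275·25 + 12·6157·18 + 40·1175·98 = 6181537.
6181537 mod 153925 = 24537.

24537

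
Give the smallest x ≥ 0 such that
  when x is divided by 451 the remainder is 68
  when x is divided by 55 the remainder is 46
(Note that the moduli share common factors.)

1421

Combine the congruences pairwise.
gcd(451, 55) = 11 and 11 | (46 − 68), so the pair is consistent; merging gives x ≡ 1421 (mod 2255), where 2255 = lcm(451, 55).
The solution is unique modulo lcm(451, 55) = 2255.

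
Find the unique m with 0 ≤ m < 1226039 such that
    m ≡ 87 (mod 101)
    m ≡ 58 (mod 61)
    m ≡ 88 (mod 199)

1011804

The moduli are pairwise coprime; N = 101·61·199 = 1226039.
N/101 = 12139; 12139 ≡ 19 (mod 101); 19·16 ≡ 1, so inverse 16.
N/61 = 20099; 20099 ≡ 30 (mod 61); 30·59 ≡ 1, so inverse 59.
N/199 = 6161; 6161 ≡ 191 (mod 199); 191·174 ≡ 1, so inverse 174.
m ≡ 87·12139·16 + 58·20099·59 + 88·6161·174 = 180013498.
180013498 mod 1226039 = 1011804.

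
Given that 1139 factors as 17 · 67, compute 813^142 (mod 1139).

886

Mod 17: 813 ≡ 14; by Fermat, exponent reduces to 142 mod 16 = 14; 14^14 ≡ 2 (mod 17).
Mod 67: 813 ≡ 9; by Fermat, exponent reduces to 142 mod 66 = 10; 9^10 ≡ 15 (mod 67).
Combine by CRT: x ≡ 2 (mod 17), x ≡ 15 (mod 67) ⇒ x ≡ 886 (mod 1139).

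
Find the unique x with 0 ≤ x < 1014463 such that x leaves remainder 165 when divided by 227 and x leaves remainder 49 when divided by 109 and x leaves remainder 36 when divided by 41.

464607

The moduli are pairwise coprime; N = 227·109·41 = 1014463.
N/227 = 4469; 4469 ≡ 156 (mod 227); 156·211 ≡ 1, so inverse 211.
N/109 = 9307; 9307 ≡ 42 (mod 109); 42·13 ≡ 1, so inverse 13.
N/41 = 24743; 24743 ≡ 20 (mod 41); 20·39 ≡ 1, so inverse 39.
x ≡ 165·4469·211 + 49·9307·13 + 36·24743·39 = 196255966.
196255966 mod 1014463 = 464607.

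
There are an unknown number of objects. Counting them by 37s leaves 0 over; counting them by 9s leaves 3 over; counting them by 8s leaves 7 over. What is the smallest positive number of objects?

The moduli are pairwise coprime; M = 37·9·8 = 2664.
M/37 = 72; 72 ≡ 35 (mod 37); 35·18 ≡ 1, so inverse 18.
M/9 = 296; 296 ≡ 8 (mod 9); 8·8 ≡ 1, so inverse 8.
M/8 = 333; 333 ≡ 5 (mod 8); 5·5 ≡ 1, so inverse 5.
N ≡ 0·72·18 + 3·296·8 + 7·333·5 = 18759.
18759 mod 2664 = 111.

111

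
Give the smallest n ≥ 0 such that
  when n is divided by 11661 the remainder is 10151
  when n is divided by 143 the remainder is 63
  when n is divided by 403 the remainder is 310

Combine the congruences pairwise.
gcd(11661, 143) = 13 and 13 | (63 − 10151), so the pair is consistent; merging gives n ≡ 126761 (mod 128271), where 128271 = lcm(11661, 143).
gcd(128271, 403) = 13 and 13 | (310 − 126761), so the pair is consistent; merging gives n ≡ 2435639 (mod 3976401), where 3976401 = lcm(128271, 403).
The solution is unique modulo lcm(11661, 143, 403) = 3976401.

2435639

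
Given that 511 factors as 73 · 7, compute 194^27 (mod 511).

Mod 73: 194 ≡ 48; 48^27 ≡ 27 (mod 73).
Mod 7: 194 ≡ 5; by Fermat, exponent reduces to 27 mod 6 = 3; 5^3 ≡ 6 (mod 7).
Combine by CRT: x ≡ 27 (mod 73), x ≡ 6 (mod 7) ⇒ x ≡ 27 (mod 511).

27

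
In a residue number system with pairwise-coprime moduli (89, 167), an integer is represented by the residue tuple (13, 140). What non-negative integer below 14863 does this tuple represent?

From x ≡ 13 (mod 89) write x = 13 + 89t. Substituting into x ≡ 140 (mod 167) gives 89t ≡ 127 (mod 167), and since 89⁻¹ ≡ 152 (mod 167), t ≡ 99. Hence x ≡ 13 + 89·99 = 8824 (mod 14863).

8824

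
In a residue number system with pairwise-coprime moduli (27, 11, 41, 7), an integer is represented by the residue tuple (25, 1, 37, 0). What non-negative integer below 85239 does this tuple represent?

16765

From x ≡ 25 (mod 27) write x = 25 + 27t. Substituting into x ≡ 1 (mod 11) gives 27t ≡ 9 (mod 11), and since 5⁻¹ ≡ 9 (mod 11), t ≡ 4. Hence x ≡ 25 + 27·4 = 133 (mod 297).
From x ≡ 133 (mod 297) write x = 133 + 297t. Substituting into x ≡ 37 (mod 41) gives 297t ≡ 27 (mod 41), and since 10⁻¹ ≡ 37 (mod 41), t ≡ 15. Hence x ≡ 133 + 297·15 = 4588 (mod 12177).
From x ≡ 4588 (mod 12177) write x = 4588 + 12177t. Substituting into x ≡ 0 (mod 7) gives 12177t ≡ 4 (mod 7), and since 4⁻¹ ≡ 2 (mod 7), t ≡ 1. Hence x ≡ 4588 + 12177·1 = 16765 (mod 85239).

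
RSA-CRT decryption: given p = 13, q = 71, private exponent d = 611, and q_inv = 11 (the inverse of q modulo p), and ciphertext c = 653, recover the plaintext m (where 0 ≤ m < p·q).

724

d_p = d mod (p−1) = 611 mod 12 = 11; d_q = d mod (q−1) = 51.
m₁ = c^(d_p) mod p: c ≡ 3 (mod 13), and 3^11 mod 13 = 9.
m₂ = c^(d_q) mod q: c ≡ 14 (mod 71), and 14^51 mod 71 = 14.
h = q_inv·(m₁ − m₂) mod p = 11·(9 − 14) mod 13 = 10.
m = m₂ + h·q = 14 + 10·71 = 724.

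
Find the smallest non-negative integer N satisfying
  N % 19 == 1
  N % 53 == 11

From N ≡ 1 (mod 19) write N = 1 + 19t. Substituting into N ≡ 11 (mod 53) gives 19t ≡ 10 (mod 53), and since 19⁻¹ ≡ 14 (mod 53), t ≡ 34. Hence N ≡ 1 + 19·34 = 647 (mod 1007).

647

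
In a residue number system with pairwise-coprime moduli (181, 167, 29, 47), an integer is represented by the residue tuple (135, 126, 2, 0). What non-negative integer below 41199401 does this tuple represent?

8988233

The moduli are pairwise coprime; N = 181·167·29·47 = 41199401.
N/181 = 227621; 227621 ≡ 104 (mod 181); 104·47 ≡ 1, so inverse 47.
N/167 = 246703; 246703 ≡ 44 (mod 167); 44·19 ≡ 1, so inverse 19.
N/29 = 1420669; 1420669 ≡ 17 (mod 29); 17·12 ≡ 1, so inverse 12.
N/47 = 876583; 876583 ≡ 33 (mod 47); 33·10 ≡ 1, so inverse 10.
x ≡ 135·227621·47 + 126·246703·19 + 2·1420669·12 + 0·876583·10 = 2068958283.
2068958283 mod 41199401 = 8988233.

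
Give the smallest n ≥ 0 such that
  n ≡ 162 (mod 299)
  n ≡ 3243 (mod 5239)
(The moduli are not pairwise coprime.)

Combine the congruences pairwise.
gcd(299, 5239) = 13 and 13 | (3243 − 162), so the pair is consistent; merging gives n ≡ 50394 (mod 120497), where 120497 = lcm(299, 5239).
The solution is unique modulo lcm(299, 5239) = 120497.

50394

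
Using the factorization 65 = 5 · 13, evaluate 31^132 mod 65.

Mod 5: 31 ≡ 1; since 4 | 132, by Fermat 1^132 ≡ 1 (mod 5).
Mod 13: 31 ≡ 5; since 12 | 132, by Fermat 5^132 ≡ 1 (mod 13).
Combine by CRT: x ≡ 1 (mod 5), x ≡ 1 (mod 13) ⇒ x ≡ 1 (mod 65).

1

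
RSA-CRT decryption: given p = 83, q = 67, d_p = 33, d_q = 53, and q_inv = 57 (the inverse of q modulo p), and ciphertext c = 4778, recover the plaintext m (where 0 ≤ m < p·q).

4141

m₁ = c^(d_p) mod p: c ≡ 47 (mod 83), and 47^33 mod 83 = 74.
m₂ = c^(d_q) mod q: c ≡ 21 (mod 67), and 21^53 mod 67 = 54.
h = q_inv·(m₁ − m₂) mod p = 57·(74 − 54) mod 83 = 61.
m = m₂ + h·q = 54 + 61·67 = 4141.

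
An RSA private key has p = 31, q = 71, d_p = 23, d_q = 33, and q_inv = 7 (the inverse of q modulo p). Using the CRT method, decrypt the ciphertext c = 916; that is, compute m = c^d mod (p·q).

881

m₁ = c^(d_p) mod p: c ≡ 17 (mod 31), and 17^23 mod 31 = 13.
m₂ = c^(d_q) mod q: c ≡ 64 (mod 71), and 64^33 mod 71 = 29.
h = q_inv·(m₁ − m₂) mod p = 7·(13 − 29) mod 31 = 12.
m = m₂ + h·q = 29 + 12·71 = 881.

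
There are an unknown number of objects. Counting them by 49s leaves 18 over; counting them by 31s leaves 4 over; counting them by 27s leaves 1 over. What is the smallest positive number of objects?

Combine the congruences pairwise.
From N ≡ 18 (mod 49) write N = 18 + 49t. Substituting into N ≡ 4 (mod 31) gives 49t ≡ 17 (mod 31), and since 18⁻¹ ≡ 19 (mod 31), t ≡ 13. Hence N ≡ 18 + 49·13 = 655 (mod 1519).
From N ≡ 655 (mod 1519) write N = 655 + 1519t. Substituting into N ≡ 1 (mod 27) gives 1519t ≡ 21 (mod 27), and since 7⁻¹ ≡ 4 (mod 27), t ≡ 3. Hence N ≡ 655 + 1519·3 = 5212 (mod 41013).

5212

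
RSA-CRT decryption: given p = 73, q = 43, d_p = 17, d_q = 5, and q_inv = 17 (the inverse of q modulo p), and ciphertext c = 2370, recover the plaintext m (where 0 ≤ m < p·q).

2953

m₁ = c^(d_p) mod p: c ≡ 34 (mod 73), and 34^17 mod 73 = 33.
m₂ = c^(d_q) mod q: c ≡ 5 (mod 43), and 5^5 mod 43 = 29.
h = q_inv·(m₁ − m₂) mod p = 17·(33 − 29) mod 73 = 68.
m = m₂ + h·q = 29 + 68·43 = 2953.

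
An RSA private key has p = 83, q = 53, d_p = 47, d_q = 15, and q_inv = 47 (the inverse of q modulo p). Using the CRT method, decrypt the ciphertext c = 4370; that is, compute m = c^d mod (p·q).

m₁ = c^(d_p) mod p: c ≡ 54 (mod 83), and 54^47 mod 83 = 80.
m₂ = c^(d_q) mod q: c ≡ 24 (mod 53), and 24^15 mod 53 = 46.
h = q_inv·(m₁ − m₂) mod p = 47·(80 − 46) mod 83 = 21.
m = m₂ + h·q = 46 + 21·53 = 1159.

1159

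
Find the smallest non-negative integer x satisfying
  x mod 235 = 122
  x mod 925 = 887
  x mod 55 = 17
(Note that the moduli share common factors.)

Combine the congruences pairwise.
gcd(235, 925) = 5 and 5 | (887 − 122), so the pair is consistent; merging gives x ≡ 4587 (mod 43475), where 43475 = lcm(235, 925).
gcd(43475, 55) = 5 and 5 | (17 − 4587), so the pair is consistent; merging gives x ≡ 91537 (mod 478225), where 478225 = lcm(43475, 55).
The solution is unique modulo lcm(235, 925, 55) = 478225.

91537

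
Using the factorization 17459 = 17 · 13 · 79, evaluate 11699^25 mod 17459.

Mod 17: 11699 ≡ 3; by Fermat, exponent reduces to 25 mod 16 = 9; 3^9 ≡ 14 (mod 17).
Mod 13: 11699 ≡ 12; by Fermat, exponent reduces to 25 mod 12 = 1; 12^1 ≡ 12 (mod 13).
Mod 79: 11699 ≡ 7; 7^25 ≡ 53 (mod 79).
Combine by CRT: x ≡ 14 (mod 17), x ≡ 12 (mod 13), x ≡ 53 (mod 79) ⇒ x ≡ 17354 (mod 17459).

17354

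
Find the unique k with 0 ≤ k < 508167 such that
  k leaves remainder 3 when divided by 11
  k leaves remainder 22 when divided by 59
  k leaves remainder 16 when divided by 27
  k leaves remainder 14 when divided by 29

The moduli are pairwise coprime; N = 11·59·27·29 = 508167.
N/11 = 46197; 46197 ≡ 8 (mod 11); 8·7 ≡ 1, so inverse 7.
N/59 = 8613; 8613 ≡ 58 (mod 59); 58·58 ≡ 1, so inverse 58.
N/27 = 18821; 18821 ≡ 2 (mod 27); 2·14 ≡ 1, so inverse 14.
N/29 = 17523; 17523 ≡ 7 (mod 29); 7·25 ≡ 1, so inverse 25.
k ≡ 3·46197·7 + 22·8613·58 + 16·18821·14 + 14·17523·25 = 22309279.
22309279 mod 508167 = 458098.

458098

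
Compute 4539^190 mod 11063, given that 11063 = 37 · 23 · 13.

4859

Mod 37: 4539 ≡ 25; by Fermat, exponent reduces to 190 mod 36 = 10; 25^10 ≡ 12 (mod 37).
Mod 23: 4539 ≡ 8; by Fermat, exponent reduces to 190 mod 22 = 14; 8^14 ≡ 6 (mod 23).
Mod 13: 4539 ≡ 2; by Fermat, exponent reduces to 190 mod 12 = 10; 2^10 ≡ 10 (mod 13).
Combine by CRT: x ≡ 12 (mod 37), x ≡ 6 (mod 23), x ≡ 10 (mod 13) ⇒ x ≡ 4859 (mod 11063).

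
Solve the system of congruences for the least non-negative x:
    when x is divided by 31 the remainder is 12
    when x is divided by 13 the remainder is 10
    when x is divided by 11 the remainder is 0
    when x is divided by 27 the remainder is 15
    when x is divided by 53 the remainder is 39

Combine the congruences pairwise.
From x ≡ 12 (mod 31) write x = 12 + 31t. Substituting into x ≡ 10 (mod 13) gives 31t ≡ 11 (mod 13), and since 5⁻¹ ≡ 8 (mod 13), t ≡ 10. Hence x ≡ 12 + 31·10 = 322 (mod 403).
From x ≡ 322 (mod 403) write x = 322 + 403t. Substituting into x ≡ 0 (mod 11) gives 403t ≡ 8 (mod 11), and since 7⁻¹ ≡ 8 (mod 11), t ≡ 9. Hence x ≡ 322 + 403·9 = 3949 (mod 4433).
From x ≡ 3949 (mod 4433) write x = 3949 + 4433t. Substituting into x ≡ 15 (mod 27) gives 4433t ≡ 8 (mod 27), and since 5⁻¹ ≡ 11 (mod 27), t ≡ 7. Hence x ≡ 3949 + 4433·7 = 34980 (mod 119691).
From x ≡ 34980 (mod 119691) write x = 34980 + 119691t. Substituting into x ≡ 39 (mod 53) gives 119691t ≡ 39 (mod 53), and since 17⁻¹ ≡ 25 (mod 53), t ≡ 21. Hence x ≡ 34980 + 119691·21 = 2548491 (mod 6343623).

2548491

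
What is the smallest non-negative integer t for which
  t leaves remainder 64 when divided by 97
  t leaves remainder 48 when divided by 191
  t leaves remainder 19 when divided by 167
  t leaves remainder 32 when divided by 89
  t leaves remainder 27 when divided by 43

8119629698

The moduli are pairwise coprime; N = 97·191·167·89·43 = 11840772443.
N/97 = 122069819; 122069819 ≡ 72 (mod 97); 72·31 ≡ 1, so inverse 31.
N/191 = 61993573; 61993573 ≡ 130 (mod 191); 130·72 ≡ 1, so inverse 72.
N/167 = 70902829; 70902829 ≡ 140 (mod 167); 140·68 ≡ 1, so inverse 68.
N/89 = 133042387; 133042387 ≡ 25 (mod 89); 25·57 ≡ 1, so inverse 57.
N/43 = 275366801; 275366801 ≡ 4 (mod 43); 4·11 ≡ 1, so inverse 11.
t ≡ 64·122069819·31 + 48·61993573·72 + 19·70902829·68 + 32·133042387·57 + 27·275366801·11 = 872496018037.
872496018037 mod 11840772443 = 8119629698.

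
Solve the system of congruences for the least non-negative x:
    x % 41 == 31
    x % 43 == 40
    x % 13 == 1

The moduli are pairwise coprime; N = 41·43·13 = 22919.
N/41 = 559; 559 ≡ 26 (mod 41); 26·30 ≡ 1, so inverse 30.
N/43 = 533; 533 ≡ 17 (mod 43); 17·38 ≡ 1, so inverse 38.
N/13 = 1763; 1763 ≡ 8 (mod 13); 8·5 ≡ 1, so inverse 5.
x ≡ 31·559·30 + 40·533·38 + 1·1763·5 = 1338845.
1338845 mod 22919 = 9543.

9543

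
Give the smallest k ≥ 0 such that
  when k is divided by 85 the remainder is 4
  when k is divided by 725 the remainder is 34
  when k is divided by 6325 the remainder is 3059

Combine the congruences pairwise.
gcd(85, 725) = 5 and 5 | (34 − 4), so the pair is consistent; merging gives k ≡ 3659 (mod 12325), where 12325 = lcm(85, 725).
gcd(12325, 6325) = 25 and 25 | (3059 − 3659), so the pair is consistent; merging gives k ≡ 2185184 (mod 3118225), where 3118225 = lcm(12325, 6325).
The solution is unique modulo lcm(85, 725, 6325) = 3118225.

2185184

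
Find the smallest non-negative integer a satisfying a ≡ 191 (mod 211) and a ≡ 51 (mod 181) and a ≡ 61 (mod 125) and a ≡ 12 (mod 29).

Combine the congruences pairwise.
From a ≡ 191 (mod 211) write a = 191 + 211t. Substituting into a ≡ 51 (mod 181) gives 211t ≡ 41 (mod 181), and since 30⁻¹ ≡ 175 (mod 181), t ≡ 116. Hence a ≡ 191 + 211·116 = 24667 (mod 38191).
From a ≡ 24667 (mod 38191) write a = 24667 + 38191t. Substituting into a ≡ 61 (mod 125) gives 38191t ≡ 19 (mod 125), and since 66⁻¹ ≡ 36 (mod 125), t ≡ 59. Hence a ≡ 24667 + 38191·59 = 2277936 (mod 4773875).
From a ≡ 2277936 (mod 4773875) write a = 2277936 + 4773875t. Substituting into a ≡ 12 (mod 29) gives 4773875t ≡ 26 (mod 29), and since 11⁻¹ ≡ 8 (mod 29), t ≡ 5. Hence a ≡ 2277936 + 4773875·5 = 26147311 (mod 138442375).

26147311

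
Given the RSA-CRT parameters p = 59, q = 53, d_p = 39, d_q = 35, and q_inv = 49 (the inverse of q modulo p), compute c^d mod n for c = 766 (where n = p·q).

m₁ = c^(d_p) mod p: c ≡ 58 (mod 59), and 58^39 mod 59 = 58.
m₂ = c^(d_q) mod q: c ≡ 24 (mod 53), and 24^35 mod 53 = 13.
h = q_inv·(m₁ − m₂) mod p = 49·(58 − 13) mod 59 = 22.
m = m₂ + h·q = 13 + 22·53 = 1179.

1179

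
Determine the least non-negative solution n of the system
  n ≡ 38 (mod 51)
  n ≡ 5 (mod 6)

89

gcd(51, 6) = 3 and 3 | (5 − 38), so the pair is consistent; merging gives n ≡ 89 (mod 102), where 102 = lcm(51, 6).
The solution is unique modulo lcm(51, 6) = 102.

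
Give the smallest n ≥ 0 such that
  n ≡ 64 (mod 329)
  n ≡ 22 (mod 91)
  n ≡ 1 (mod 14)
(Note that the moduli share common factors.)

gcd(329, 91) = 7 and 7 | (22 − 64), so the pair is consistent; merging gives n ≡ 3025 (mod 4277), where 4277 = lcm(329, 91).
gcd(4277, 14) = 7 and 7 | (1 − 3025), so the pair is consistent; merging gives n ≡ 3025 (mod 8554), where 8554 = lcm(4277, 14).
The solution is unique modulo lcm(329, 91, 14) = 8554.

3025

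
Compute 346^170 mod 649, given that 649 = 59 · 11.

144

Mod 59: 346 ≡ 51; by Fermat, exponent reduces to 170 mod 58 = 54; 51^54 ≡ 26 (mod 59).
Mod 11: 346 ≡ 5; since 10 | 170, by Fermat 5^170 ≡ 1 (mod 11).
Combine by CRT: x ≡ 26 (mod 59), x ≡ 1 (mod 11) ⇒ x ≡ 144 (mod 649).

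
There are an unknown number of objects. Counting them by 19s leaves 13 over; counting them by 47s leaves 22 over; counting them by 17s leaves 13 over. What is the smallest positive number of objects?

7119

Combine the congruences pairwise.
From N ≡ 13 (mod 19) write N = 13 + 19t. Substituting into N ≡ 22 (mod 47) gives 19t ≡ 9 (mod 47), and since 19⁻¹ ≡ 5 (mod 47), t ≡ 45. Hence N ≡ 13 + 19·45 = 868 (mod 893).
From N ≡ 868 (mod 893) write N = 868 + 893t. Substituting into N ≡ 13 (mod 17) gives 893t ≡ 12 (mod 17), and since 9⁻¹ ≡ 2 (mod 17), t ≡ 7. Hence N ≡ 868 + 893·7 = 7119 (mod 15181).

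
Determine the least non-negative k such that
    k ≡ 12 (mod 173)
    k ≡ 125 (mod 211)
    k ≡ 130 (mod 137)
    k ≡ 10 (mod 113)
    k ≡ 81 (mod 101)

The moduli are pairwise coprime; N = 173·211·137·113·101 = 57075397243.
N/173 = 329915591; 329915591 ≡ 93 (mod 173); 93·80 ≡ 1, so inverse 80.
N/211 = 270499513; 270499513 ≡ 45 (mod 211); 45·136 ≡ 1, so inverse 136.
N/137 = 416608739; 416608739 ≡ 96 (mod 137); 96·10 ≡ 1, so inverse 10.
N/113 = 505092011; 505092011 ≡ 91 (mod 113); 91·77 ≡ 1, so inverse 77.
N/101 = 565102943; 565102943 ≡ 65 (mod 101); 65·14 ≡ 1, so inverse 14.
k ≡ 12·329915591·80 + 125·270499513·136 + 130·416608739·10 + 10·505092011·77 + 81·565102943·14 = 6486549634892.
6486549634892 mod 57075397243 = 37029746433.

37029746433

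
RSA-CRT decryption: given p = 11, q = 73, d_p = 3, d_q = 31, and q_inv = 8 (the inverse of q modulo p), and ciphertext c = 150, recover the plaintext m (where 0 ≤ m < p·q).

475

m₁ = c^(d_p) mod p: c ≡ 7 (mod 11), and 7^3 mod 11 = 2.
m₂ = c^(d_q) mod q: c ≡ 4 (mod 73), and 4^31 mod 73 = 37.
h = q_inv·(m₁ − m₂) mod p = 8·(2 − 37) mod 11 = 6.
m = m₂ + h·q = 37 + 6·73 = 475.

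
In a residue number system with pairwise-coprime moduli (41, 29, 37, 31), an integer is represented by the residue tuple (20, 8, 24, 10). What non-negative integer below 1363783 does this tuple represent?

The moduli are pairwise coprime; N = 41·29·37·31 = 1363783.
N/41 = 33263; 33263 ≡ 12 (mod 41); 12·24 ≡ 1, so inverse 24.
N/29 = 47027; 47027 ≡ 18 (mod 29); 18·21 ≡ 1, so inverse 21.
N/37 = 36859; 36859 ≡ 7 (mod 37); 7·16 ≡ 1, so inverse 16.
N/31 = 43993; 43993 ≡ 4 (mod 31); 4·8 ≡ 1, so inverse 8.
x ≡ 20·33263·24 + 8·47027·21 + 24·36859·16 + 10·43993·8 = 41540072.
41540072 mod 1363783 = 626582.

626582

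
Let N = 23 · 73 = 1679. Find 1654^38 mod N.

1136

Mod 23: 1654 ≡ 21; by Fermat, exponent reduces to 38 mod 22 = 16; 21^16 ≡ 9 (mod 23).
Mod 73: 1654 ≡ 48; 48^38 ≡ 41 (mod 73).
Combine by CRT: x ≡ 9 (mod 23), x ≡ 41 (mod 73) ⇒ x ≡ 1136 (mod 1679).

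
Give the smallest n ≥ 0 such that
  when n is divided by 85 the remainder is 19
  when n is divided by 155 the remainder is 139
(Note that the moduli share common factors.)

Combine the congruences pairwise.
gcd(85, 155) = 5 and 5 | (139 − 19), so the pair is consistent; merging gives n ≡ 1379 (mod 2635), where 2635 = lcm(85, 155).
The solution is unique modulo lcm(85, 155) = 2635.

1379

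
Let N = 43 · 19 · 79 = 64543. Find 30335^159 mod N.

20065

Mod 43: 30335 ≡ 20; by Fermat, exponent reduces to 159 mod 42 = 33; 20^33 ≡ 27 (mod 43).
Mod 19: 30335 ≡ 11; by Fermat, exponent reduces to 159 mod 18 = 15; 11^15 ≡ 1 (mod 19).
Mod 79: 30335 ≡ 78; by Fermat, exponent reduces to 159 mod 78 = 3; 78^3 ≡ 78 (mod 79).
Combine by CRT: x ≡ 27 (mod 43), x ≡ 1 (mod 19), x ≡ 78 (mod 79) ⇒ x ≡ 20065 (mod 64543).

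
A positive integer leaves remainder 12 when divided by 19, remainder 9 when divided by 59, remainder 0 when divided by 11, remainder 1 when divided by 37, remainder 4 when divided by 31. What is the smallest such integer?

12218437

The moduli are pairwise coprime; M = 19·59·11·37·31 = 14143657.
M/19 = 744403; 744403 ≡ 2 (mod 19); 2·10 ≡ 1, so inverse 10.
M/59 = 239723; 239723 ≡ 6 (mod 59); 6·10 ≡ 1, so inverse 10.
M/11 = 1285787; 1285787 ≡ 8 (mod 11); 8·7 ≡ 1, so inverse 7.
M/37 = 382261; 382261 ≡ 14 (mod 37); 14·8 ≡ 1, so inverse 8.
M/31 = 456247; 456247 ≡ 20 (mod 31); 20·14 ≡ 1, so inverse 14.
n ≡ 12·744403·10 + 9·239723·10 + 0·1285787·7 + 1·382261·8 + 4·456247·14 = 139511350.
139511350 mod 14143657 = 12218437.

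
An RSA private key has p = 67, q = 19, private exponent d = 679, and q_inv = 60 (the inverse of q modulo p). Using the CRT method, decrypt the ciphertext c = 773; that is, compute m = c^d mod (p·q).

d_p = d mod (p−1) = 679 mod 66 = 19; d_q = d mod (q−1) = 13.
m₁ = c^(d_p) mod p: c ≡ 36 (mod 67), and 36^19 mod 67 = 4.
m₂ = c^(d_q) mod q: c ≡ 13 (mod 19), and 13^13 mod 19 = 15.
h = q_inv·(m₁ − m₂) mod p = 60·(4 − 15) mod 67 = 10.
m = m₂ + h·q = 15 + 10·19 = 205.

205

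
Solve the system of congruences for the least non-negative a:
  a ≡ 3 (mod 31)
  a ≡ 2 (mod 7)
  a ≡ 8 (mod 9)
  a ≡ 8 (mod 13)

The moduli are pairwise coprime; N = 31·7·9·13 = 25389.
N/31 = 819; 819 ≡ 13 (mod 31); 13·12 ≡ 1, so inverse 12.
N/7 = 3627; 3627 ≡ 1 (mod 7), inverse 1.
N/9 = 2821; 2821 ≡ 4 (mod 9); 4·7 ≡ 1, so inverse 7.
N/13 = 1953; 1953 ≡ 3 (mod 13); 3·9 ≡ 1, so inverse 9.
a ≡ 3·819·12 + 2·3627·1 + 8·2821·7 + 8·1953·9 = 335330.
335330 mod 25389 = 5273.

5273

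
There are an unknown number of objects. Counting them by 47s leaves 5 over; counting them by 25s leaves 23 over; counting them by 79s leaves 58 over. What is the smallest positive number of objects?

The moduli are pairwise coprime; M = 47·25·79 = 92825.
M/47 = 1975; 1975 ≡ 1 (mod 47), inverse 1.
M/25 = 3713; 3713 ≡ 13 (mod 25); 13·2 ≡ 1, so inverse 2.
M/79 = 1175; 1175 ≡ 69 (mod 79); 69·71 ≡ 1, so inverse 71.
N ≡ 5·1975·1 + 23·3713·2 + 58·1175·71 = 5019323.
5019323 mod 92825 = 6773.

6773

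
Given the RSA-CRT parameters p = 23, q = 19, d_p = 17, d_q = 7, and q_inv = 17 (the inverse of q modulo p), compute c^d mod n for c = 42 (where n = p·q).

44

m₁ = c^(d_p) mod p: c ≡ 19 (mod 23), and 19^17 mod 23 = 21.
m₂ = c^(d_q) mod q: c ≡ 4 (mod 19), and 4^7 mod 19 = 6.
h = q_inv·(m₁ − m₂) mod p = 17·(21 − 6) mod 23 = 2.
m = m₂ + h·q = 6 + 2·19 = 44.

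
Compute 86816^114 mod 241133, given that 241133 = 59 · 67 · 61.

238877

Mod 59: 86816 ≡ 27; by Fermat, exponent reduces to 114 mod 58 = 56; 27^56 ≡ 45 (mod 59).
Mod 67: 86816 ≡ 51; by Fermat, exponent reduces to 114 mod 66 = 48; 51^48 ≡ 22 (mod 67).
Mod 61: 86816 ≡ 13; by Fermat, exponent reduces to 114 mod 60 = 54; 13^54 ≡ 1 (mod 61).
Combine by CRT: x ≡ 45 (mod 59), x ≡ 22 (mod 67), x ≡ 1 (mod 61) ⇒ x ≡ 238877 (mod 241133).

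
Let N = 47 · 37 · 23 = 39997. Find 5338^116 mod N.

Mod 47: 5338 ≡ 27; by Fermat, exponent reduces to 116 mod 46 = 24; 27^24 ≡ 27 (mod 47).
Mod 37: 5338 ≡ 10; by Fermat, exponent reduces to 116 mod 36 = 8; 10^8 ≡ 26 (mod 37).
Mod 23: 5338 ≡ 2; by Fermat, exponent reduces to 116 mod 22 = 6; 2^6 ≡ 18 (mod 23).
Combine by CRT: x ≡ 27 (mod 47), x ≡ 26 (mod 37), x ≡ 18 (mod 23) ⇒ x ≡ 26629 (mod 39997).

26629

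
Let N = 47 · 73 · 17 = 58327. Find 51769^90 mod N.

2481

Mod 47: 51769 ≡ 22; by Fermat, exponent reduces to 90 mod 46 = 44; 22^44 ≡ 37 (mod 47).
Mod 73: 51769 ≡ 12; by Fermat, exponent reduces to 90 mod 72 = 18; 12^18 ≡ 72 (mod 73).
Mod 17: 51769 ≡ 4; by Fermat, exponent reduces to 90 mod 16 = 10; 4^10 ≡ 16 (mod 17).
Combine by CRT: x ≡ 37 (mod 47), x ≡ 72 (mod 73), x ≡ 16 (mod 17) ⇒ x ≡ 2481 (mod 58327).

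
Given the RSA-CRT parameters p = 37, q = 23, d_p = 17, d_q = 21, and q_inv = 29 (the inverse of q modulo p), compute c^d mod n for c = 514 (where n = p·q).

601

m₁ = c^(d_p) mod p: c ≡ 33 (mod 37), and 33^17 mod 37 = 9.
m₂ = c^(d_q) mod q: c ≡ 8 (mod 23), and 8^21 mod 23 = 3.
h = q_inv·(m₁ − m₂) mod p = 29·(9 − 3) mod 37 = 26.
m = m₂ + h·q = 3 + 26·23 = 601.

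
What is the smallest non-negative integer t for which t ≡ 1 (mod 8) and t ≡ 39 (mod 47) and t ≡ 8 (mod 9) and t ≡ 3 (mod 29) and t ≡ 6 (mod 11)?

The moduli are pairwise coprime; N = 8·47·9·29·11 = 1079496.
N/8 = 134937; 134937 ≡ 1 (mod 8), inverse 1.
N/47 = 22968; 22968 ≡ 32 (mod 47); 32·25 ≡ 1, so inverse 25.
N/9 = 119944; 119944 ≡ 1 (mod 9), inverse 1.
N/29 = 37224; 37224 ≡ 17 (mod 29); 17·12 ≡ 1, so inverse 12.
N/11 = 98136; 98136 ≡ 5 (mod 11); 5·9 ≡ 1, so inverse 9.
t ≡ 1·134937·1 + 39·22968·25 + 8·119944·1 + 3·37224·12 + 6·98136·9 = 30127697.
30127697 mod 1079496 = 981305.

981305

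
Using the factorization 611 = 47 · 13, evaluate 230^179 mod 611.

237

Mod 47: 230 ≡ 42; by Fermat, exponent reduces to 179 mod 46 = 41; 42^41 ≡ 2 (mod 47).
Mod 13: 230 ≡ 9; by Fermat, exponent reduces to 179 mod 12 = 11; 9^11 ≡ 3 (mod 13).
Combine by CRT: x ≡ 2 (mod 47), x ≡ 3 (mod 13) ⇒ x ≡ 237 (mod 611).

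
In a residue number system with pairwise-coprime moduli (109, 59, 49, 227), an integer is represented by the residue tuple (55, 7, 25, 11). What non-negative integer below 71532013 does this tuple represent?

From x ≡ 55 (mod 109) write x = 55 + 109t. Substituting into x ≡ 7 (mod 59) gives 109t ≡ 11 (mod 59), and since 50⁻¹ ≡ 13 (mod 59), t ≡ 25. Hence x ≡ 55 + 109·25 = 2780 (mod 6431).
From x ≡ 2780 (mod 6431) write x = 2780 + 6431t. Substituting into x ≡ 25 (mod 49) gives 6431t ≡ 38 (mod 49), and since 12⁻¹ ≡ 45 (mod 49), t ≡ 44. Hence x ≡ 2780 + 6431·44 = 285744 (mod 315119).
From x ≡ 285744 (mod 315119) write x = 285744 + 315119t. Substituting into x ≡ 11 (mod 227) gives 315119t ≡ 60 (mod 227), and since 43⁻¹ ≡ 132 (mod 227), t ≡ 202. Hence x ≡ 285744 + 315119·202 = 63939782 (mod 71532013).

63939782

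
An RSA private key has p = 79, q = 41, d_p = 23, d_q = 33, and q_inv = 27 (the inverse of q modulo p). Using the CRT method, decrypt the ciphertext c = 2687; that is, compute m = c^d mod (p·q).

m₁ = c^(d_p) mod p: c ≡ 1 (mod 79), and 1^23 mod 79 = 1.
m₂ = c^(d_q) mod q: c ≡ 22 (mod 41), and 22^33 mod 41 = 15.
h = q_inv·(m₁ − m₂) mod p = 27·(1 − 15) mod 79 = 17.
m = m₂ + h·q = 15 + 17·41 = 712.

712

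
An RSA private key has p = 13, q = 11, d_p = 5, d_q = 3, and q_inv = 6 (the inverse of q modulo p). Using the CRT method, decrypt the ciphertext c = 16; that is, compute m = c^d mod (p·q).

48

m₁ = c^(d_p) mod p: c ≡ 3 (mod 13), and 3^5 mod 13 = 9.
m₂ = c^(d_q) mod q: c ≡ 5 (mod 11), and 5^3 mod 11 = 4.
h = q_inv·(m₁ − m₂) mod p = 6·(9 − 4) mod 13 = 4.
m = m₂ + h·q = 4 + 4·11 = 48.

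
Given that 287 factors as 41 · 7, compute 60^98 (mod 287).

282

Mod 41: 60 ≡ 19; by Fermat, exponent reduces to 98 mod 40 = 18; 19^18 ≡ 36 (mod 41).
Mod 7: 60 ≡ 4; by Fermat, exponent reduces to 98 mod 6 = 2; 4^2 ≡ 2 (mod 7).
Combine by CRT: x ≡ 36 (mod 41), x ≡ 2 (mod 7) ⇒ x ≡ 282 (mod 287).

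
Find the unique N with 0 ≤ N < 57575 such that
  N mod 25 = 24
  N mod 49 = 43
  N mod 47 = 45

43849

The moduli are pairwise coprime; M = 25·49·47 = 57575.
M/25 = 2303; 2303 ≡ 3 (mod 25); 3·17 ≡ 1, so inverse 17.
M/49 = 1175; 1175 ≡ 48 (mod 49); 48·48 ≡ 1, so inverse 48.
M/47 = 1225; 1225 ≡ 3 (mod 47); 3·16 ≡ 1, so inverse 16.
N ≡ 24·2303·17 + 43·1175·48 + 45·1225·16 = 4246824.
4246824 mod 57575 = 43849.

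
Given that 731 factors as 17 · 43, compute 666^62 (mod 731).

342

Mod 17: 666 ≡ 3; by Fermat, exponent reduces to 62 mod 16 = 14; 3^14 ≡ 2 (mod 17).
Mod 43: 666 ≡ 21; by Fermat, exponent reduces to 62 mod 42 = 20; 21^20 ≡ 41 (mod 43).
Combine by CRT: x ≡ 2 (mod 17), x ≡ 41 (mod 43) ⇒ x ≡ 342 (mod 731).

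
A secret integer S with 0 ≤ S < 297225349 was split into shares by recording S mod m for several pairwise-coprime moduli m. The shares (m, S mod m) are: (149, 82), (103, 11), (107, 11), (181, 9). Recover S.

From S ≡ 82 (mod 149) write S = 82 + 149t. Substituting into S ≡ 11 (mod 103) gives 149t ≡ 32 (mod 103), and since 46⁻¹ ≡ 56 (mod 103), t ≡ 41. Hence S ≡ 82 + 149·41 = 6191 (mod 15347).
From S ≡ 6191 (mod 15347) write S = 6191 + 15347t. Substituting into S ≡ 11 (mod 107) gives 15347t ≡ 26 (mod 107), and since 46⁻¹ ≡ 7 (mod 107), t ≡ 75. Hence S ≡ 6191 + 15347·75 = 1157216 (mod 1642129).
From S ≡ 1157216 (mod 1642129) write S = 1157216 + 1642129t. Substituting into S ≡ 9 (mod 181) gives 1642129t ≡ 107 (mod 181), and since 97⁻¹ ≡ 28 (mod 181), t ≡ 100. Hence S ≡ 1157216 + 1642129·100 = 165370116 (mod 297225349).

165370116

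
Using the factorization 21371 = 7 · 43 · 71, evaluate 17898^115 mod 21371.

13439

Mod 7: 17898 ≡ 6; by Fermat, exponent reduces to 115 mod 6 = 1; 6^1 ≡ 6 (mod 7).
Mod 43: 17898 ≡ 10; by Fermat, exponent reduces to 115 mod 42 = 31; 10^31 ≡ 23 (mod 43).
Mod 71: 17898 ≡ 6; by Fermat, exponent reduces to 115 mod 70 = 45; 6^45 ≡ 20 (mod 71).
Combine by CRT: x ≡ 6 (mod 7), x ≡ 23 (mod 43), x ≡ 20 (mod 71) ⇒ x ≡ 13439 (mod 21371).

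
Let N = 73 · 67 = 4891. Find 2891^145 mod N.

Mod 73: 2891 ≡ 44; by Fermat, exponent reduces to 145 mod 72 = 1; 44^1 ≡ 44 (mod 73).
Mod 67: 2891 ≡ 10; by Fermat, exponent reduces to 145 mod 66 = 13; 10^13 ≡ 19 (mod 67).
Combine by CRT: x ≡ 44 (mod 73), x ≡ 19 (mod 67) ⇒ x ≡ 555 (mod 4891).

555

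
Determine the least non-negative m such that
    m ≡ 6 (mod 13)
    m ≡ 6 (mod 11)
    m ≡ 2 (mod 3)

149

The moduli are pairwise coprime; N = 13·11·3 = 429.
N/13 = 33; 33 ≡ 7 (mod 13); 7·2 ≡ 1, so inverse 2.
N/11 = 39; 39 ≡ 6 (mod 11); 6·2 ≡ 1, so inverse 2.
N/3 = 143; 143 ≡ 2 (mod 3); 2·2 ≡ 1, so inverse 2.
m ≡ 6·33·2 + 6·39·2 + 2·143·2 = 1436.
1436 mod 429 = 149.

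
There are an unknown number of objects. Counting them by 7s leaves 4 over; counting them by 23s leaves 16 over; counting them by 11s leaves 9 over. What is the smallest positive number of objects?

From N ≡ 4 (mod 7) write N = 4 + 7t. Substituting into N ≡ 16 (mod 23) gives 7t ≡ 12 (mod 23), and since 7⁻¹ ≡ 10 (mod 23), t ≡ 5. Hence N ≡ 4 + 7·5 = 39 (mod 161).
From N ≡ 39 (mod 161) write N = 39 + 161t. Substituting into N ≡ 9 (mod 11) gives 161t ≡ 3 (mod 11), and since 7⁻¹ ≡ 8 (mod 11), t ≡ 2. Hence N ≡ 39 + 161·2 = 361 (mod 1771).

361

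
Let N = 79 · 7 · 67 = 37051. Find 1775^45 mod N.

Mod 79: 1775 ≡ 37; 37^45 ≡ 41 (mod 79).
Mod 7: 1775 ≡ 4; by Fermat, exponent reduces to 45 mod 6 = 3; 4^3 ≡ 1 (mod 7).
Mod 67: 1775 ≡ 33; 33^45 ≡ 15 (mod 67).
Combine by CRT: x ≡ 41 (mod 79), x ≡ 1 (mod 7), x ≡ 15 (mod 67) ⇒ x ≡ 27217 (mod 37051).

27217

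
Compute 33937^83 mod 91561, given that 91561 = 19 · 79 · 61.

Mod 19: 33937 ≡ 3; by Fermat, exponent reduces to 83 mod 18 = 11; 3^11 ≡ 10 (mod 19).
Mod 79: 33937 ≡ 46; by Fermat, exponent reduces to 83 mod 78 = 5; 46^5 ≡ 22 (mod 79).
Mod 61: 33937 ≡ 21; by Fermat, exponent reduces to 83 mod 60 = 23; 21^23 ≡ 32 (mod 61).
Combine by CRT: x ≡ 10 (mod 19), x ≡ 22 (mod 79), x ≡ 32 (mod 61) ⇒ x ≡ 32728 (mod 91561).

32728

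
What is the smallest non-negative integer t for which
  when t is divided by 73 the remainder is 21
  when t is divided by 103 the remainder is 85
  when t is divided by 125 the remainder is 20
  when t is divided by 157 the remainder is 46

98302770

The moduli are pairwise coprime; N = 73·103·125·157 = 147560375.
N/73 = 2021375; 2021375 ≡ 5 (mod 73); 5·44 ≡ 1, so inverse 44.
N/103 = 1432625; 1432625 ≡ 101 (mod 103); 101·51 ≡ 1, so inverse 51.
N/125 = 1180483; 1180483 ≡ 108 (mod 125); 108·22 ≡ 1, so inverse 22.
N/157 = 939875; 939875 ≡ 73 (mod 157); 73·114 ≡ 1, so inverse 114.
t ≡ 21·2021375·44 + 85·1432625·51 + 20·1180483·22 + 46·939875·114 = 13526296895.
13526296895 mod 147560375 = 98302770.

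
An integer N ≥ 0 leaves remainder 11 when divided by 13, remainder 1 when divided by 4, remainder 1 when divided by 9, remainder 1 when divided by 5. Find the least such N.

From N ≡ 11 (mod 13) write N = 11 + 13t. Substituting into N ≡ 1 (mod 4) gives 13t ≡ 2 (mod 4), and since 1⁻¹ ≡ 1 (mod 4), t ≡ 2. Hence N ≡ 11 + 13·2 = 37 (mod 52).
From N ≡ 37 (mod 52) write N = 37 + 52t. Substituting into N ≡ 1 (mod 9) gives 52t ≡ 0 (mod 9), and since 7⁻¹ ≡ 4 (mod 9), t ≡ 0. Hence N ≡ 37 + 52·0 = 37 (mod 468).
From N ≡ 37 (mod 468) write N = 37 + 468t. Substituting into N ≡ 1 (mod 5) gives 468t ≡ 4 (mod 5), and since 3⁻¹ ≡ 2 (mod 5), t ≡ 3. Hence N ≡ 37 + 468·3 = 1441 (mod 2340).

1441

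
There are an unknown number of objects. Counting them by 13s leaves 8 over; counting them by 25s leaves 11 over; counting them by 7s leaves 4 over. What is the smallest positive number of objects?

1061

The moduli are pairwise coprime; M = 13·25·7 = 2275.
M/13 = 175; 175 ≡ 6 (mod 13); 6·11 ≡ 1, so inverse 11.
M/25 = 91; 91 ≡ 16 (mod 25); 16·11 ≡ 1, so inverse 11.
M/7 = 325; 325 ≡ 3 (mod 7); 3·5 ≡ 1, so inverse 5.
N ≡ 8·175·11 + 11·91·11 + 4·325·5 = 32911.
32911 mod 2275 = 1061.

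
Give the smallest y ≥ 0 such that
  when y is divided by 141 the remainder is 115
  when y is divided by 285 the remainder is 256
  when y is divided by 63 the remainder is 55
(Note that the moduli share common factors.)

Combine the congruences pairwise.
gcd(141, 285) = 3 and 3 | (256 − 115), so the pair is consistent; merging gives y ≡ 256 (mod 13395), where 13395 = lcm(141, 285).
gcd(13395, 63) = 3 and 3 | (55 − 256), so the pair is consistent; merging gives y ≡ 147601 (mod 281295), where 281295 = lcm(13395, 63).
The solution is unique modulo lcm(141, 285, 63) = 281295.

147601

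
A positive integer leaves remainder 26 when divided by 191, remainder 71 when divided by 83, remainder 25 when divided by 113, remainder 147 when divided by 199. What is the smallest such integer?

250737759

The moduli are pairwise coprime; M = 191·83·113·199 = 356486411.
M/191 = 1866421; 1866421 ≡ 160 (mod 191); 160·154 ≡ 1, so inverse 154.
M/83 = 4295017; 4295017 ≡ 16 (mod 83); 16·26 ≡ 1, so inverse 26.
M/113 = 3154747; 3154747 ≡ 13 (mod 113); 13·87 ≡ 1, so inverse 87.
M/199 = 1791389; 1791389 ≡ 190 (mod 199); 190·22 ≡ 1, so inverse 22.
n ≡ 26·1866421·154 + 71·4295017·26 + 25·3154747·87 + 147·1791389·22 = 28056677817.
28056677817 mod 356486411 = 250737759.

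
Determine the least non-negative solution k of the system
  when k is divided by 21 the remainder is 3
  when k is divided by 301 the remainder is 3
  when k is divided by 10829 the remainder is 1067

250134

gcd(21, 301) = 7 and 7 | (3 − 3), so the pair is consistent; merging gives k ≡ 3 (mod 903), where 903 = lcm(21, 301).
gcd(903, 10829) = 7 and 7 | (1067 − 3), so the pair is consistent; merging gives k ≡ 250134 (mod 1396941), where 1396941 = lcm(903, 10829).
The solution is unique modulo lcm(21, 301, 10829) = 1396941.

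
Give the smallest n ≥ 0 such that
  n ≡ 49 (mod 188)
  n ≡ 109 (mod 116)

gcd(188, 116) = 4 and 4 | (109 − 49), so the pair is consistent; merging gives n ≡ 4749 (mod 5452), where 5452 = lcm(188, 116).
The solution is unique modulo lcm(188, 116) = 5452.

4749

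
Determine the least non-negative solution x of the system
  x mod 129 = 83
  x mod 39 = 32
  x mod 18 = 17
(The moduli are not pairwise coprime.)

4985

Combine the congruences pairwise.
gcd(129, 39) = 3 and 3 | (32 − 83), so the pair is consistent; merging gives x ≡ 1631 (mod 1677), where 1677 = lcm(129, 39).
gcd(1677, 18) = 3 and 3 | (17 − 1631), so the pair is consistent; merging gives x ≡ 4985 (mod 10062), where 10062 = lcm(1677, 18).
The solution is unique modulo lcm(129, 39, 18) = 10062.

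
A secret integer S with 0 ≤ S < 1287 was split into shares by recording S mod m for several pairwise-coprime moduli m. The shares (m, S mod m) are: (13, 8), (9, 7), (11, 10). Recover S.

736

From S ≡ 8 (mod 13) write S = 8 + 13t. Substituting into S ≡ 7 (mod 9) gives 13t ≡ 8 (mod 9), and since 4⁻¹ ≡ 7 (mod 9), t ≡ 2. Hence S ≡ 8 + 13·2 = 34 (mod 117).
From S ≡ 34 (mod 117) write S = 34 + 117t. Substituting into S ≡ 10 (mod 11) gives 117t ≡ 9 (mod 11), and since 7⁻¹ ≡ 8 (mod 11), t ≡ 6. Hence S ≡ 34 + 117·6 = 736 (mod 1287).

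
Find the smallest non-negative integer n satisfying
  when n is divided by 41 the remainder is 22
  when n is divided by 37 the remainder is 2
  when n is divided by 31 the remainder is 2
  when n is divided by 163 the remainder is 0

6231653

The moduli are pairwise coprime; M = 41·37·31·163 = 7665401.
M/41 = 186961; 186961 ≡ 1 (mod 41), inverse 1.
M/37 = 207173; 207173 ≡ 10 (mod 37); 10·26 ≡ 1, so inverse 26.
M/31 = 247271; 247271 ≡ 15 (mod 31); 15·29 ≡ 1, so inverse 29.
M/163 = 47027; 47027 ≡ 83 (mod 163); 83·55 ≡ 1, so inverse 55.
n ≡ 22·186961·1 + 2·207173·26 + 2·247271·29 + 0·47027·55 = 29227856.
29227856 mod 7665401 = 6231653.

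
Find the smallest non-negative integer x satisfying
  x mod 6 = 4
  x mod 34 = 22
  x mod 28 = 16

Combine the congruences pairwise.
gcd(6, 34) = 2 and 2 | (22 − 4), so the pair is consistent; merging gives x ≡ 22 (mod 102), where 102 = lcm(6, 34).
gcd(102, 28) = 2 and 2 | (16 − 22), so the pair is consistent; merging gives x ≡ 940 (mod 1428), where 1428 = lcm(102, 28).
The solution is unique modulo lcm(6, 34, 28) = 1428.

940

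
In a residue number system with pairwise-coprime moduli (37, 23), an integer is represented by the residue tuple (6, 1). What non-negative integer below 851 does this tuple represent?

From x ≡ 6 (mod 37) write x = 6 + 37t. Substituting into x ≡ 1 (mod 23) gives 37t ≡ 18 (mod 23), and since 14⁻¹ ≡ 5 (mod 23), t ≡ 21. Hence x ≡ 6 + 37·21 = 783 (mod 851).

783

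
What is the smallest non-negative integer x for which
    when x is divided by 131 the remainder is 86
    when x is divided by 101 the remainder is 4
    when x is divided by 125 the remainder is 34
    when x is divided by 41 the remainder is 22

3361284

Combine the congruences pairwise.
From x ≡ 86 (mod 131) write x = 86 + 131t. Substituting into x ≡ 4 (mod 101) gives 131t ≡ 19 (mod 101), and since 30⁻¹ ≡ 64 (mod 101), t ≡ 4. Hence x ≡ 86 + 131·4 = 610 (mod 13231).
From x ≡ 610 (mod 13231) write x = 610 + 13231t. Substituting into x ≡ 34 (mod 125) gives 13231t ≡ 49 (mod 125), and since 106⁻¹ ≡ 46 (mod 125), t ≡ 4. Hence x ≡ 610 + 13231·4 = 53534 (mod 1653875).
From x ≡ 53534 (mod 1653875) write x = 53534 + 1653875t. Substituting into x ≡ 22 (mod 41) gives 1653875t ≡ 34 (mod 41), and since 17⁻¹ ≡ 29 (mod 41), t ≡ 2. Hence x ≡ 53534 + 1653875·2 = 3361284 (mod 67808875).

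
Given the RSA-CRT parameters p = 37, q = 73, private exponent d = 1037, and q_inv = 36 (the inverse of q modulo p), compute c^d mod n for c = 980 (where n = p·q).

2018

d_p = d mod (p−1) = 1037 mod 36 = 29; d_q = d mod (q−1) = 29.
m₁ = c^(d_p) mod p: c ≡ 18 (mod 37), and 18^29 mod 37 = 20.
m₂ = c^(d_q) mod q: c ≡ 31 (mod 73), and 31^29 mod 73 = 47.
h = q_inv·(m₁ − m₂) mod p = 36·(20 − 47) mod 37 = 27.
m = m₂ + h·q = 47 + 27·73 = 2018.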